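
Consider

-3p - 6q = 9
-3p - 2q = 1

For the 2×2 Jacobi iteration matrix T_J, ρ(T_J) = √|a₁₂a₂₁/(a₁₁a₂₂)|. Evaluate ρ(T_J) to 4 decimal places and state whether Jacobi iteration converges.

a₁₂a₂₁/(a₁₁a₂₂) = (-6)·(-3) / ((-3)·(-2)) = 3.000000
ρ = √|3.000000| = √3.000000 = 1.7321
ρ > 1, so Jacobi diverges

1.7321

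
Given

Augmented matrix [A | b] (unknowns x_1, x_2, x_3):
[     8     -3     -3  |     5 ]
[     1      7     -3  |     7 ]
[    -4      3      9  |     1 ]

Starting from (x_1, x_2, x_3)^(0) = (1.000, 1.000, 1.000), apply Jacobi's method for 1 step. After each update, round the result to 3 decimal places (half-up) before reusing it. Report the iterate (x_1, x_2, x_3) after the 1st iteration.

Iteration 1:
  x_1 = (5 - (-3)·1.000 - (-3)·1.000) / (8) = 1.375
  x_2 = (7 - (1)·1.000 - (-3)·1.000) / (7) = 1.286
  x_3 = (1 - (-4)·1.000 - (3)·1.000) / (9) = 0.222

(1.375, 1.286, 0.222)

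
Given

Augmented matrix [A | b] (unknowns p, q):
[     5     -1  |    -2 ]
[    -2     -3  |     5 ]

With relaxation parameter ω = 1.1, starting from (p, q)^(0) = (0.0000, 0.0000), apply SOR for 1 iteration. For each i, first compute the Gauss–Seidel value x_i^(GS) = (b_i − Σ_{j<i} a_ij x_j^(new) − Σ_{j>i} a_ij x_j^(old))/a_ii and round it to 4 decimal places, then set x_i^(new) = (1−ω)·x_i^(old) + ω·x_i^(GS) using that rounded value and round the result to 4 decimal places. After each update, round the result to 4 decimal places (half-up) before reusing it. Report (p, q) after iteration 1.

(-0.4400, -1.5106)

Iteration 1:
  p: GS value = (-2 - (-1)·0.0000) / (5) = -0.4000;  p ← (1−ω)·0.0000 + ω·-0.4000 = -0.4400
  q: GS value = (5 - (-2)·-0.4400) / (-3) = -1.3733;  q ← (1−ω)·0.0000 + ω·-1.3733 = -1.5106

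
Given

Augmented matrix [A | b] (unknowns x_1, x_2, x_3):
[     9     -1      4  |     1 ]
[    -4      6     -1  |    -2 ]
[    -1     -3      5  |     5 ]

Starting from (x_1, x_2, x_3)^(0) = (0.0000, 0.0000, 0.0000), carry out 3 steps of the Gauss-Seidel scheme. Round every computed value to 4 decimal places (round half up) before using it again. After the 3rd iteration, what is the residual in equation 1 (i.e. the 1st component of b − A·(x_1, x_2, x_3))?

Iteration 1:
  x_1 = (1 - (-1)·0.0000 - (4)·0.0000) / (9) = 0.1111
  x_2 = (-2 - (-4)·0.1111 - (-1)·0.0000) / (6) = -0.2593
  x_3 = (5 - (-1)·0.1111 - (-3)·-0.2593) / (5) = 0.8666
Iteration 2:
  x_1 = (1 - (-1)·-0.2593 - (4)·0.8666) / (9) = -0.3029
  x_2 = (-2 - (-4)·-0.3029 - (-1)·0.8666) / (6) = -0.3908
  x_3 = (5 - (-1)·-0.3029 - (-3)·-0.3908) / (5) = 0.7049
Iteration 3:
  x_1 = (1 - (-1)·-0.3908 - (4)·0.7049) / (9) = -0.2456
  x_2 = (-2 - (-4)·-0.2456 - (-1)·0.7049) / (6) = -0.3796
  x_3 = (5 - (-1)·-0.2456 - (-3)·-0.3796) / (5) = 0.7231
Residual b − A·x = (-0.0616, 0.0183, 0.0001)

-0.0616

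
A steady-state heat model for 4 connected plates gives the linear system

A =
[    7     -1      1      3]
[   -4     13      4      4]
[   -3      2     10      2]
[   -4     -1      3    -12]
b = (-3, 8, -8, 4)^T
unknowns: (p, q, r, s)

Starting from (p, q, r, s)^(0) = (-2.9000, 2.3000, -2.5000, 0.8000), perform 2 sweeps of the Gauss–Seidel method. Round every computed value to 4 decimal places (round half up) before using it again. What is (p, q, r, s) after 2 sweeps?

Iteration 1:
  p = (-3 - (-1)·2.3000 - (1)·-2.5000 - (3)·0.8000) / (7) = -0.0857
  q = (8 - (-4)·-0.0857 - (4)·-2.5000 - (4)·0.8000) / (13) = 1.1121
  r = (-8 - (-3)·-0.0857 - (2)·1.1121 - (2)·0.8000) / (10) = -1.2081
  s = (4 - (-4)·-0.0857 - (-1)·1.1121 - (3)·-1.2081) / (-12) = -0.6995
Iteration 2:
  p = (-3 - (-1)·1.1121 - (1)·-1.2081 - (3)·-0.6995) / (7) = 0.2027
  q = (8 - (-4)·0.2027 - (4)·-1.2081 - (4)·-0.6995) / (13) = 1.2647
  r = (-8 - (-3)·0.2027 - (2)·1.2647 - (2)·-0.6995) / (10) = -0.8522
  s = (4 - (-4)·0.2027 - (-1)·1.2647 - (3)·-0.8522) / (-12) = -0.7193

(0.2027, 1.2647, -0.8522, -0.7193)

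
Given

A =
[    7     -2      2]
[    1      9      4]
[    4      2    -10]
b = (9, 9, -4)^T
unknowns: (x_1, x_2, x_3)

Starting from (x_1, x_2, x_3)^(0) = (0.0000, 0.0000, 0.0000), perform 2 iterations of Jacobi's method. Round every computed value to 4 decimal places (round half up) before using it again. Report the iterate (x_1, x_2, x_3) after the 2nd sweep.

Iteration 1:
  x_1 = (9 - (-2)·0.0000 - (2)·0.0000) / (7) = 1.2857
  x_2 = (9 - (1)·0.0000 - (4)·0.0000) / (9) = 1.0000
  x_3 = (-4 - (4)·0.0000 - (2)·0.0000) / (-10) = 0.4000
Iteration 2:
  x_1 = (9 - (-2)·1.0000 - (2)·0.4000) / (7) = 1.4571
  x_2 = (9 - (1)·1.2857 - (4)·0.4000) / (9) = 0.6794
  x_3 = (-4 - (4)·1.2857 - (2)·1.0000) / (-10) = 1.1143

(1.4571, 0.6794, 1.1143)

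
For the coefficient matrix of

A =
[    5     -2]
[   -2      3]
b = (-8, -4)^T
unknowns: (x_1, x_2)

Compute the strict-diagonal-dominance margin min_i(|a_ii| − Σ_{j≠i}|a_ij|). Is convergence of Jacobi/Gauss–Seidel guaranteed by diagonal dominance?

row 1: |5| − (2) = 3
row 2: |3| − (2) = 1
minimum over rows = 1 → strictly diagonally dominant (convergence guaranteed)

1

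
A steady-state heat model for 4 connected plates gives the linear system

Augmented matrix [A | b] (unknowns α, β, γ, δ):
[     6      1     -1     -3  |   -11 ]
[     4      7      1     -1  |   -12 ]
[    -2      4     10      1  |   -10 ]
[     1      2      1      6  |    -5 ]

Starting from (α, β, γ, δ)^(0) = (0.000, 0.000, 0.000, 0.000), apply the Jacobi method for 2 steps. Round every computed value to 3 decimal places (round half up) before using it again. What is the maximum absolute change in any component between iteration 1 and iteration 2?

1.071

Iteration 1:
  α = (-11 - (1)·0.000 - (-1)·0.000 - (-3)·0.000) / (6) = -1.833
  β = (-12 - (4)·0.000 - (1)·0.000 - (-1)·0.000) / (7) = -1.714
  γ = (-10 - (-2)·0.000 - (4)·0.000 - (1)·0.000) / (10) = -1.000
  δ = (-5 - (1)·0.000 - (2)·0.000 - (1)·0.000) / (6) = -0.833
Iteration 2:
  α = (-11 - (1)·-1.714 - (-1)·-1.000 - (-3)·-0.833) / (6) = -2.131
  β = (-12 - (4)·-1.833 - (1)·-1.000 - (-1)·-0.833) / (7) = -0.643
  γ = (-10 - (-2)·-1.833 - (4)·-1.714 - (1)·-0.833) / (10) = -0.598
  δ = (-5 - (1)·-1.833 - (2)·-1.714 - (1)·-1.000) / (6) = 0.210
Change: (-0.298, 1.071, 0.402, 1.043) → max |·| = 1.071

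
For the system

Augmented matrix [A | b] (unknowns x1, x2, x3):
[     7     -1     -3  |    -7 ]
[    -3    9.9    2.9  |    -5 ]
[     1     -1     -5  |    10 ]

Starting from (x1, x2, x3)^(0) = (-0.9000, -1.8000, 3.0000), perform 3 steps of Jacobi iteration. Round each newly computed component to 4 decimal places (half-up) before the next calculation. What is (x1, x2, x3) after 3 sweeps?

(-1.7075, -0.6290, -2.4107)

Iteration 1:
  x1 = (-7 - (-1)·-1.8000 - (-3)·3.0000) / (7) = 0.0286
  x2 = (-5 - (-3)·-0.9000 - (2.9)·3.0000) / (9.9) = -1.6566
  x3 = (10 - (1)·-0.9000 - (-1)·-1.8000) / (-5) = -1.8200
Iteration 2:
  x1 = (-7 - (-1)·-1.6566 - (-3)·-1.8200) / (7) = -2.0167
  x2 = (-5 - (-3)·0.0286 - (2.9)·-1.8200) / (9.9) = 0.0367
  x3 = (10 - (1)·0.0286 - (-1)·-1.6566) / (-5) = -1.6630
Iteration 3:
  x1 = (-7 - (-1)·0.0367 - (-3)·-1.6630) / (7) = -1.7075
  x2 = (-5 - (-3)·-2.0167 - (2.9)·-1.6630) / (9.9) = -0.6290
  x3 = (10 - (1)·-2.0167 - (-1)·0.0367) / (-5) = -2.4107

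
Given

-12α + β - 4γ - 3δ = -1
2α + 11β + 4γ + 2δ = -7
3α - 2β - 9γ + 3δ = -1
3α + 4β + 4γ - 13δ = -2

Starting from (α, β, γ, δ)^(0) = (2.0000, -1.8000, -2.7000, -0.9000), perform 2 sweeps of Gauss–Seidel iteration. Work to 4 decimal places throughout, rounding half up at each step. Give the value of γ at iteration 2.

0.4364

Iteration 1:
  α = (-1 - (1)·-1.8000 - (-4)·-2.7000 - (-3)·-0.9000) / (-12) = 1.0583
  β = (-7 - (2)·1.0583 - (4)·-2.7000 - (2)·-0.9000) / (11) = 0.3167
  γ = (-1 - (3)·1.0583 - (-2)·0.3167 - (3)·-0.9000) / (-9) = 0.0935
  δ = (-2 - (3)·1.0583 - (4)·0.3167 - (4)·0.0935) / (-13) = 0.5243
Iteration 2:
  α = (-1 - (1)·0.3167 - (-4)·0.0935 - (-3)·0.5243) / (-12) = -0.0525
  β = (-7 - (2)·-0.0525 - (4)·0.0935 - (2)·0.5243) / (11) = -0.7561
  γ = (-1 - (3)·-0.0525 - (-2)·-0.7561 - (3)·0.5243) / (-9) = 0.4364
  δ = (-2 - (3)·-0.0525 - (4)·-0.7561 - (4)·0.4364) / (-13) = 0.0434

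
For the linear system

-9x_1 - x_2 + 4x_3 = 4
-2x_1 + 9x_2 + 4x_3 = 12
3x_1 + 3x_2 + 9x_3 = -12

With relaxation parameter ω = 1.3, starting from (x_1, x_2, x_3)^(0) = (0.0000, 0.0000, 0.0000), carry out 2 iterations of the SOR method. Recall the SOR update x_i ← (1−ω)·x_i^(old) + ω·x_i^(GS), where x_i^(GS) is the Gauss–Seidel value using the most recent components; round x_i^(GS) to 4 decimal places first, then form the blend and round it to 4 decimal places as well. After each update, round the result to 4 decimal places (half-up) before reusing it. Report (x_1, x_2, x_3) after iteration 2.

(-1.8798, 1.9694, -1.1236)

Iteration 1:
  x_1: GS value = (4 - (-1)·0.0000 - (4)·0.0000) / (-9) = -0.4444;  x_1 ← (1−ω)·0.0000 + ω·-0.4444 = -0.5777
  x_2: GS value = (12 - (-2)·-0.5777 - (4)·0.0000) / (9) = 1.2050;  x_2 ← (1−ω)·0.0000 + ω·1.2050 = 1.5665
  x_3: GS value = (-12 - (3)·-0.5777 - (3)·1.5665) / (9) = -1.6629;  x_3 ← (1−ω)·0.0000 + ω·-1.6629 = -2.1618
Iteration 2:
  x_1: GS value = (4 - (-1)·1.5665 - (4)·-2.1618) / (-9) = -1.5793;  x_1 ← (1−ω)·-0.5777 + ω·-1.5793 = -1.8798
  x_2: GS value = (12 - (-2)·-1.8798 - (4)·-2.1618) / (9) = 1.8764;  x_2 ← (1−ω)·1.5665 + ω·1.8764 = 1.9694
  x_3: GS value = (-12 - (3)·-1.8798 - (3)·1.9694) / (9) = -1.3632;  x_3 ← (1−ω)·-2.1618 + ω·-1.3632 = -1.1236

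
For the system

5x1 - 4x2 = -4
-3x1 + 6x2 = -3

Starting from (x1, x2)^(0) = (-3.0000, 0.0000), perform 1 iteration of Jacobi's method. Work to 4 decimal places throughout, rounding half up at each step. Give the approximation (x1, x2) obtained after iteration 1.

(-0.8000, -2.0000)

Iteration 1:
  x1 = (-4 - (-4)·0.0000) / (5) = -0.8000
  x2 = (-3 - (-3)·-3.0000) / (6) = -2.0000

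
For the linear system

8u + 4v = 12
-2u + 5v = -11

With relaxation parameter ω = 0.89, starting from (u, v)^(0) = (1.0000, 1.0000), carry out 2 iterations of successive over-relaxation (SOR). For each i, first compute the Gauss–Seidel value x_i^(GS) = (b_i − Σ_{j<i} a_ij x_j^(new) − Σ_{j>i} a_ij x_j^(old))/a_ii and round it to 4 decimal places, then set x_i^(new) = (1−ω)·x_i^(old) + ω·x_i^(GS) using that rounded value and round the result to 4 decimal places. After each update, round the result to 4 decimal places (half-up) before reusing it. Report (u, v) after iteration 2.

Iteration 1:
  u: GS value = (12 - (4)·1.0000) / (8) = 1.0000;  u ← (1−ω)·1.0000 + ω·1.0000 = 1.0000
  v: GS value = (-11 - (-2)·1.0000) / (5) = -1.8000;  v ← (1−ω)·1.0000 + ω·-1.8000 = -1.4920
Iteration 2:
  u: GS value = (12 - (4)·-1.4920) / (8) = 2.2460;  u ← (1−ω)·1.0000 + ω·2.2460 = 2.1089
  v: GS value = (-11 - (-2)·2.1089) / (5) = -1.3564;  v ← (1−ω)·-1.4920 + ω·-1.3564 = -1.3713

(2.1089, -1.3713)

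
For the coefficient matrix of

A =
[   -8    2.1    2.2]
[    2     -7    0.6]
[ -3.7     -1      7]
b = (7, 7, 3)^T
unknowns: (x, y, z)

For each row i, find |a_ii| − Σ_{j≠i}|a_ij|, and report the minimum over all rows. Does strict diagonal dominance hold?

2.3

row 1: |-8| − (2.1+2.2) = 3.7
row 2: |-7| − (2+0.6) = 4.4
row 3: |7| − (3.7+1) = 2.3
minimum over rows = 2.3 → strictly diagonally dominant (convergence guaranteed)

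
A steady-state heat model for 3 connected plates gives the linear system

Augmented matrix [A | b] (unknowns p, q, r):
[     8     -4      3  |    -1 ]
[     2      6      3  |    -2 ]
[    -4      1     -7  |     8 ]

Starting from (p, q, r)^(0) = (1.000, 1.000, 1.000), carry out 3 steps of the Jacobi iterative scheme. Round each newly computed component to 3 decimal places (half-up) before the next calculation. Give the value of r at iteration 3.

-1.010

Iteration 1:
  p = (-1 - (-4)·1.000 - (3)·1.000) / (8) = 0.000
  q = (-2 - (2)·1.000 - (3)·1.000) / (6) = -1.167
  r = (8 - (-4)·1.000 - (1)·1.000) / (-7) = -1.571
Iteration 2:
  p = (-1 - (-4)·-1.167 - (3)·-1.571) / (8) = -0.119
  q = (-2 - (2)·0.000 - (3)·-1.571) / (6) = 0.452
  r = (8 - (-4)·0.000 - (1)·-1.167) / (-7) = -1.310
Iteration 3:
  p = (-1 - (-4)·0.452 - (3)·-1.310) / (8) = 0.592
  q = (-2 - (2)·-0.119 - (3)·-1.310) / (6) = 0.361
  r = (8 - (-4)·-0.119 - (1)·0.452) / (-7) = -1.010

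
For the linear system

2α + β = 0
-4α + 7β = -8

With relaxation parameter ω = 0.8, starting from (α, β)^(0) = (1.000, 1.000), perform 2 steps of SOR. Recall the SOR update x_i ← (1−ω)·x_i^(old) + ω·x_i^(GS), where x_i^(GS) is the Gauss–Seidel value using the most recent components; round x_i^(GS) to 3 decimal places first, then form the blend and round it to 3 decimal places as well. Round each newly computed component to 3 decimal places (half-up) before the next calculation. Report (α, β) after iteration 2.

(0.282, -0.947)

Iteration 1:
  α: GS value = (0 - (1)·1.000) / (2) = -0.500;  α ← (1−ω)·1.000 + ω·-0.500 = -0.200
  β: GS value = (-8 - (-4)·-0.200) / (7) = -1.257;  β ← (1−ω)·1.000 + ω·-1.257 = -0.806
Iteration 2:
  α: GS value = (0 - (1)·-0.806) / (2) = 0.403;  α ← (1−ω)·-0.200 + ω·0.403 = 0.282
  β: GS value = (-8 - (-4)·0.282) / (7) = -0.982;  β ← (1−ω)·-0.806 + ω·-0.982 = -0.947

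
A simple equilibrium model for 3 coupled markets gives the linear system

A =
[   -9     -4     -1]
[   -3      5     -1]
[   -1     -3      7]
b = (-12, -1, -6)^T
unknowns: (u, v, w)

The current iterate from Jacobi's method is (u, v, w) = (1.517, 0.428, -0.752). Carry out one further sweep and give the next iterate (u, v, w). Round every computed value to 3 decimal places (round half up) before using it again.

One sweep:
  u = (-12 - (-4)·0.428 - (-1)·-0.752) / (-9) = 1.227
  v = (-1 - (-3)·1.517 - (-1)·-0.752) / (5) = 0.560
  w = (-6 - (-1)·1.517 - (-3)·0.428) / (7) = -0.457

(1.227, 0.560, -0.457)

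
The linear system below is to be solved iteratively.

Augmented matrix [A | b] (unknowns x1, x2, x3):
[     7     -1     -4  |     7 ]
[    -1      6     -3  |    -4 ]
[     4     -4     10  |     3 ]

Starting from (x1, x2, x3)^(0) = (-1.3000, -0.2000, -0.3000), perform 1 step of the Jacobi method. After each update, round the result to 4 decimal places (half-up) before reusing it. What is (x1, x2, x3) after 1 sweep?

(0.8000, -1.0333, 0.7400)

Iteration 1:
  x1 = (7 - (-1)·-0.2000 - (-4)·-0.3000) / (7) = 0.8000
  x2 = (-4 - (-1)·-1.3000 - (-3)·-0.3000) / (6) = -1.0333
  x3 = (3 - (4)·-1.3000 - (-4)·-0.2000) / (10) = 0.7400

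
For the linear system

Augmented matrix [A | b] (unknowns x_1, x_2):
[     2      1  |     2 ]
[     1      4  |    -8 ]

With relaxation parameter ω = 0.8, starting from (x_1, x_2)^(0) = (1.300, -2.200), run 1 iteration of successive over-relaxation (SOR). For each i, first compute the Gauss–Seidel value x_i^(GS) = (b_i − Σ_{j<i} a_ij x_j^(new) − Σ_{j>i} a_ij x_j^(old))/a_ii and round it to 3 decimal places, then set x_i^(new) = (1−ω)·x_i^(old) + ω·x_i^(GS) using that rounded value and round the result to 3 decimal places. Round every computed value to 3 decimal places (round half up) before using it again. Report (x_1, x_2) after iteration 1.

Iteration 1:
  x_1: GS value = (2 - (1)·-2.200) / (2) = 2.100;  x_1 ← (1−ω)·1.300 + ω·2.100 = 1.940
  x_2: GS value = (-8 - (1)·1.940) / (4) = -2.485;  x_2 ← (1−ω)·-2.200 + ω·-2.485 = -2.428

(1.940, -2.428)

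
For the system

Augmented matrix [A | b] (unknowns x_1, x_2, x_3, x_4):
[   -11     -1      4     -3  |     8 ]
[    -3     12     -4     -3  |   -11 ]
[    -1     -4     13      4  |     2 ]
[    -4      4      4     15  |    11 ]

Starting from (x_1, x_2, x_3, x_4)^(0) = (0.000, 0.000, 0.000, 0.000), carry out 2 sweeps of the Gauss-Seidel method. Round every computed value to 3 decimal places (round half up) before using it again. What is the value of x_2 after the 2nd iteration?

-1.012

Iteration 1:
  x_1 = (8 - (-1)·0.000 - (4)·0.000 - (-3)·0.000) / (-11) = -0.727
  x_2 = (-11 - (-3)·-0.727 - (-4)·0.000 - (-3)·0.000) / (12) = -1.098
  x_3 = (2 - (-1)·-0.727 - (-4)·-1.098 - (4)·0.000) / (13) = -0.240
  x_4 = (11 - (-4)·-0.727 - (4)·-1.098 - (4)·-0.240) / (15) = 0.896
Iteration 2:
  x_1 = (8 - (-1)·-1.098 - (4)·-0.240 - (-3)·0.896) / (-11) = -0.959
  x_2 = (-11 - (-3)·-0.959 - (-4)·-0.240 - (-3)·0.896) / (12) = -1.012
  x_3 = (2 - (-1)·-0.959 - (-4)·-1.012 - (4)·0.896) / (13) = -0.507
  x_4 = (11 - (-4)·-0.959 - (4)·-1.012 - (4)·-0.507) / (15) = 0.883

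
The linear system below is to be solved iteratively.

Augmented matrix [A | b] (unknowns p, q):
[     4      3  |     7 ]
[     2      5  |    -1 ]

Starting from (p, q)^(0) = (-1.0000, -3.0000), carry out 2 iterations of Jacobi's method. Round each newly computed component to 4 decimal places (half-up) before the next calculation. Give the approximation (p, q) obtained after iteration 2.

(1.6000, -1.8000)

Iteration 1:
  p = (7 - (3)·-3.0000) / (4) = 4.0000
  q = (-1 - (2)·-1.0000) / (5) = 0.2000
Iteration 2:
  p = (7 - (3)·0.2000) / (4) = 1.6000
  q = (-1 - (2)·4.0000) / (5) = -1.8000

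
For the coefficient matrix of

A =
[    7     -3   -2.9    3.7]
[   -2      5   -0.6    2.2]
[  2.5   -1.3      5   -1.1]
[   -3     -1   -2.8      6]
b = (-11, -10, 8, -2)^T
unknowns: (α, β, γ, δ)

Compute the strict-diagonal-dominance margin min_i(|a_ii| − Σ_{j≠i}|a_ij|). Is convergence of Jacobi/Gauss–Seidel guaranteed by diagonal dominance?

row 1: |7| − (3+2.9+3.7) = -2.6
row 2: |5| − (2+0.6+2.2) = 0.2
row 3: |5| − (2.5+1.3+1.1) = 0.1
row 4: |6| − (3+1+2.8) = -0.8
minimum over rows = -2.6 → not strictly diagonally dominant

-2.6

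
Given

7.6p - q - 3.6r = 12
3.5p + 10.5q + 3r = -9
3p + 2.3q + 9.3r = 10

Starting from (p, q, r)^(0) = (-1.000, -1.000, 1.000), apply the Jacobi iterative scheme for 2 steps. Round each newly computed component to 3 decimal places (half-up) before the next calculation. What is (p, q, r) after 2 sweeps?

Iteration 1:
  p = (12 - (-1)·-1.000 - (-3.6)·1.000) / (7.6) = 1.921
  q = (-9 - (3.5)·-1.000 - (3)·1.000) / (10.5) = -0.810
  r = (10 - (3)·-1.000 - (2.3)·-1.000) / (9.3) = 1.645
Iteration 2:
  p = (12 - (-1)·-0.810 - (-3.6)·1.645) / (7.6) = 2.252
  q = (-9 - (3.5)·1.921 - (3)·1.645) / (10.5) = -1.967
  r = (10 - (3)·1.921 - (2.3)·-0.810) / (9.3) = 0.656

(2.252, -1.967, 0.656)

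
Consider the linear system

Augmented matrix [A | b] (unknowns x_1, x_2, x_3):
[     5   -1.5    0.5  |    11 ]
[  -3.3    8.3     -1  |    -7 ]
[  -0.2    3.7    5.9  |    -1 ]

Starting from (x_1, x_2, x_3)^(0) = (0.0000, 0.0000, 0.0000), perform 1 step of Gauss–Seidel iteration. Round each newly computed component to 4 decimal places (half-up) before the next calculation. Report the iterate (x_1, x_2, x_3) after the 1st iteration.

Iteration 1:
  x_1 = (11 - (-1.5)·0.0000 - (0.5)·0.0000) / (5) = 2.2000
  x_2 = (-7 - (-3.3)·2.2000 - (-1)·0.0000) / (8.3) = 0.0313
  x_3 = (-1 - (-0.2)·2.2000 - (3.7)·0.0313) / (5.9) = -0.1145

(2.2000, 0.0313, -0.1145)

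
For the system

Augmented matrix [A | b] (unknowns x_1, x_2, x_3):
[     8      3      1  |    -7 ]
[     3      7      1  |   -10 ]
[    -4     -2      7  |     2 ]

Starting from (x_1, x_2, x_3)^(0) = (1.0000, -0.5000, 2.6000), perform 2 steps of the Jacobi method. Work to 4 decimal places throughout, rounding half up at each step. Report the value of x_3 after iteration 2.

Iteration 1:
  x_1 = (-7 - (3)·-0.5000 - (1)·2.6000) / (8) = -1.0125
  x_2 = (-10 - (3)·1.0000 - (1)·2.6000) / (7) = -2.2286
  x_3 = (2 - (-4)·1.0000 - (-2)·-0.5000) / (7) = 0.7143
Iteration 2:
  x_1 = (-7 - (3)·-2.2286 - (1)·0.7143) / (8) = -0.1286
  x_2 = (-10 - (3)·-1.0125 - (1)·0.7143) / (7) = -1.0967
  x_3 = (2 - (-4)·-1.0125 - (-2)·-2.2286) / (7) = -0.9296

-0.9296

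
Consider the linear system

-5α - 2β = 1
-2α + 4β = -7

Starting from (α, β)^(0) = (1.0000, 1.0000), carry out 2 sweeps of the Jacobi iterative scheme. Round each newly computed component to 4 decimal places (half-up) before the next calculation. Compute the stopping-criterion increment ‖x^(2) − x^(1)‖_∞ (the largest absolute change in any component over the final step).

0.9000

Iteration 1:
  α = (1 - (-2)·1.0000) / (-5) = -0.6000
  β = (-7 - (-2)·1.0000) / (4) = -1.2500
Iteration 2:
  α = (1 - (-2)·-1.2500) / (-5) = 0.3000
  β = (-7 - (-2)·-0.6000) / (4) = -2.0500
Change: (0.9000, -0.8000) → max |·| = 0.9000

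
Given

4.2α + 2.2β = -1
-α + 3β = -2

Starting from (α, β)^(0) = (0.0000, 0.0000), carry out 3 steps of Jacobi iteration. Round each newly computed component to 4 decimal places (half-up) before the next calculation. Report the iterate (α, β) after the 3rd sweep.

Iteration 1:
  α = (-1 - (2.2)·0.0000) / (4.2) = -0.2381
  β = (-2 - (-1)·0.0000) / (3) = -0.6667
Iteration 2:
  α = (-1 - (2.2)·-0.6667) / (4.2) = 0.1111
  β = (-2 - (-1)·-0.2381) / (3) = -0.7460
Iteration 3:
  α = (-1 - (2.2)·-0.7460) / (4.2) = 0.1527
  β = (-2 - (-1)·0.1111) / (3) = -0.6296

(0.1527, -0.6296)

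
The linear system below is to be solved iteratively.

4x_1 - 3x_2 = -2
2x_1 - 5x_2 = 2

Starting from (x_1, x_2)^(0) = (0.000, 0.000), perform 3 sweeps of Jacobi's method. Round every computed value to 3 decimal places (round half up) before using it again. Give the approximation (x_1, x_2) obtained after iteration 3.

(-0.950, -0.720)

Iteration 1:
  x_1 = (-2 - (-3)·0.000) / (4) = -0.500
  x_2 = (2 - (2)·0.000) / (-5) = -0.400
Iteration 2:
  x_1 = (-2 - (-3)·-0.400) / (4) = -0.800
  x_2 = (2 - (2)·-0.500) / (-5) = -0.600
Iteration 3:
  x_1 = (-2 - (-3)·-0.600) / (4) = -0.950
  x_2 = (2 - (2)·-0.800) / (-5) = -0.720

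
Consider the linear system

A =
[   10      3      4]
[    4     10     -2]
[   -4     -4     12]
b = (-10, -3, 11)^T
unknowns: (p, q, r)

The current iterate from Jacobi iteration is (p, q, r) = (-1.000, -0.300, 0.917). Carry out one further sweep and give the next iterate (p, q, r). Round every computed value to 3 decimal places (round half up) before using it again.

One sweep:
  p = (-10 - (3)·-0.300 - (4)·0.917) / (10) = -1.277
  q = (-3 - (4)·-1.000 - (-2)·0.917) / (10) = 0.283
  r = (11 - (-4)·-1.000 - (-4)·-0.300) / (12) = 0.483

(-1.277, 0.283, 0.483)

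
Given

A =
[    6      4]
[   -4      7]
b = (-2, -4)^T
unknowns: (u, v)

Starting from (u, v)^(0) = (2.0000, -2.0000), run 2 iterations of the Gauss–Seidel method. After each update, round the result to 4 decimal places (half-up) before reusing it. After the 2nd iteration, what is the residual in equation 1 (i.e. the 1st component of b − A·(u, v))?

3.0474

Iteration 1:
  u = (-2 - (4)·-2.0000) / (6) = 1.0000
  v = (-4 - (-4)·1.0000) / (7) = 0.0000
Iteration 2:
  u = (-2 - (4)·0.0000) / (6) = -0.3333
  v = (-4 - (-4)·-0.3333) / (7) = -0.7619
Residual b − A·x = (3.0474, 0.0001)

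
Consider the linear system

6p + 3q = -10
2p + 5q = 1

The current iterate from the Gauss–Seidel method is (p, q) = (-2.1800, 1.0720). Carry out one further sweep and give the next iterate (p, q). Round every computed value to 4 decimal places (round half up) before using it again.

One sweep:
  p = (-10 - (3)·1.0720) / (6) = -2.2027
  q = (1 - (2)·-2.2027) / (5) = 1.0811

(-2.2027, 1.0811)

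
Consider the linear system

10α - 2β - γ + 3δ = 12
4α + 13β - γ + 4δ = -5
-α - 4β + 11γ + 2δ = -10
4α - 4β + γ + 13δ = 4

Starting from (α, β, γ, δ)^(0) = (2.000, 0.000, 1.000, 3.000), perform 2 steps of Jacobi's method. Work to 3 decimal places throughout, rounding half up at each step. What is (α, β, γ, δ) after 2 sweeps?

Iteration 1:
  α = (12 - (-2)·0.000 - (-1)·1.000 - (3)·3.000) / (10) = 0.400
  β = (-5 - (4)·2.000 - (-1)·1.000 - (4)·3.000) / (13) = -1.846
  γ = (-10 - (-1)·2.000 - (-4)·0.000 - (2)·3.000) / (11) = -1.273
  δ = (4 - (4)·2.000 - (-4)·0.000 - (1)·1.000) / (13) = -0.385
Iteration 2:
  α = (12 - (-2)·-1.846 - (-1)·-1.273 - (3)·-0.385) / (10) = 0.819
  β = (-5 - (4)·0.400 - (-1)·-1.273 - (4)·-0.385) / (13) = -0.487
  γ = (-10 - (-1)·0.400 - (-4)·-1.846 - (2)·-0.385) / (11) = -1.474
  δ = (4 - (4)·0.400 - (-4)·-1.846 - (1)·-1.273) / (13) = -0.285

(0.819, -0.487, -1.474, -0.285)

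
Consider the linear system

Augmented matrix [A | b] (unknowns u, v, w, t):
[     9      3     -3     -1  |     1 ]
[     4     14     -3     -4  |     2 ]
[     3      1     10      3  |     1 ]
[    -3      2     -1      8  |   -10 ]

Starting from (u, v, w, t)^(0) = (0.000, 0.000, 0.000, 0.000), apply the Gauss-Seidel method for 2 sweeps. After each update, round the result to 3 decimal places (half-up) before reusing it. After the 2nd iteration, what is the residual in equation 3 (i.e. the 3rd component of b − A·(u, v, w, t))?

-0.210

Iteration 1:
  u = (1 - (3)·0.000 - (-3)·0.000 - (-1)·0.000) / (9) = 0.111
  v = (2 - (4)·0.111 - (-3)·0.000 - (-4)·0.000) / (14) = 0.111
  w = (1 - (3)·0.111 - (1)·0.111 - (3)·0.000) / (10) = 0.056
  t = (-10 - (-3)·0.111 - (2)·0.111 - (-1)·0.056) / (8) = -1.229
Iteration 2:
  u = (1 - (3)·0.111 - (-3)·0.056 - (-1)·-1.229) / (9) = -0.044
  v = (2 - (4)·-0.044 - (-3)·0.056 - (-4)·-1.229) / (14) = -0.184
  w = (1 - (3)·-0.044 - (1)·-0.184 - (3)·-1.229) / (10) = 0.500
  t = (-10 - (-3)·-0.044 - (2)·-0.184 - (-1)·0.500) / (8) = -1.158
Residual b − A·x = (2.290, 1.620, -0.210, 0.000)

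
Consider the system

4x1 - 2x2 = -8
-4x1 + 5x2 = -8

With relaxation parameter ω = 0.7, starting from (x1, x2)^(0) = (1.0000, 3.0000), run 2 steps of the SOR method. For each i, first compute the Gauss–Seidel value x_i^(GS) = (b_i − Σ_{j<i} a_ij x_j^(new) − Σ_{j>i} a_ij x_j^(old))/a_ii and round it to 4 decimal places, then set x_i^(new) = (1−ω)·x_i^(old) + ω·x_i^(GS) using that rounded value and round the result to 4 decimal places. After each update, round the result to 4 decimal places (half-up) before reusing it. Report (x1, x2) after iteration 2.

Iteration 1:
  x1: GS value = (-8 - (-2)·3.0000) / (4) = -0.5000;  x1 ← (1−ω)·1.0000 + ω·-0.5000 = -0.0500
  x2: GS value = (-8 - (-4)·-0.0500) / (5) = -1.6400;  x2 ← (1−ω)·3.0000 + ω·-1.6400 = -0.2480
Iteration 2:
  x1: GS value = (-8 - (-2)·-0.2480) / (4) = -2.1240;  x1 ← (1−ω)·-0.0500 + ω·-2.1240 = -1.5018
  x2: GS value = (-8 - (-4)·-1.5018) / (5) = -2.8014;  x2 ← (1−ω)·-0.2480 + ω·-2.8014 = -2.0354

(-1.5018, -2.0354)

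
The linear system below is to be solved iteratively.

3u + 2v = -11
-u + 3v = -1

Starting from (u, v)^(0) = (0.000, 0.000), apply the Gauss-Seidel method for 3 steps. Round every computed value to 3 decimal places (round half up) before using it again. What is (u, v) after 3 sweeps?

(-2.860, -1.287)

Iteration 1:
  u = (-11 - (2)·0.000) / (3) = -3.667
  v = (-1 - (-1)·-3.667) / (3) = -1.556
Iteration 2:
  u = (-11 - (2)·-1.556) / (3) = -2.629
  v = (-1 - (-1)·-2.629) / (3) = -1.210
Iteration 3:
  u = (-11 - (2)·-1.210) / (3) = -2.860
  v = (-1 - (-1)·-2.860) / (3) = -1.287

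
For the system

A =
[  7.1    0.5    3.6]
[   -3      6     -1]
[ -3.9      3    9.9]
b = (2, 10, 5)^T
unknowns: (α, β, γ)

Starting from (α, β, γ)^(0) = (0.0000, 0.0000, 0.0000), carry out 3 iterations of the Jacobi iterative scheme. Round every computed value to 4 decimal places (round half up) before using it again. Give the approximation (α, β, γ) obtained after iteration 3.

Iteration 1:
  α = (2 - (0.5)·0.0000 - (3.6)·0.0000) / (7.1) = 0.2817
  β = (10 - (-3)·0.0000 - (-1)·0.0000) / (6) = 1.6667
  γ = (5 - (-3.9)·0.0000 - (3)·0.0000) / (9.9) = 0.5051
Iteration 2:
  α = (2 - (0.5)·1.6667 - (3.6)·0.5051) / (7.1) = -0.0918
  β = (10 - (-3)·0.2817 - (-1)·0.5051) / (6) = 1.8917
  γ = (5 - (-3.9)·0.2817 - (3)·1.6667) / (9.9) = 0.1110
Iteration 3:
  α = (2 - (0.5)·1.8917 - (3.6)·0.1110) / (7.1) = 0.0922
  β = (10 - (-3)·-0.0918 - (-1)·0.1110) / (6) = 1.6393
  γ = (5 - (-3.9)·-0.0918 - (3)·1.8917) / (9.9) = -0.1044

(0.0922, 1.6393, -0.1044)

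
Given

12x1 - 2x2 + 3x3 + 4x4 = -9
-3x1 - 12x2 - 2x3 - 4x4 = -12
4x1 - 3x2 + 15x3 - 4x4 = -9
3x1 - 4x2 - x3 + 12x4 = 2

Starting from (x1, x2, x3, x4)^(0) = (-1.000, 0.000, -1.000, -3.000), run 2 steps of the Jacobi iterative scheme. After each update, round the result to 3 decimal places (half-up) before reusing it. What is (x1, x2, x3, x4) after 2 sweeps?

(-0.175, 0.953, -0.161, 0.753)

Iteration 1:
  x1 = (-9 - (-2)·0.000 - (3)·-1.000 - (4)·-3.000) / (12) = 0.500
  x2 = (-12 - (-3)·-1.000 - (-2)·-1.000 - (-4)·-3.000) / (-12) = 2.417
  x3 = (-9 - (4)·-1.000 - (-3)·0.000 - (-4)·-3.000) / (15) = -1.133
  x4 = (2 - (3)·-1.000 - (-4)·0.000 - (-1)·-1.000) / (12) = 0.333
Iteration 2:
  x1 = (-9 - (-2)·2.417 - (3)·-1.133 - (4)·0.333) / (12) = -0.175
  x2 = (-12 - (-3)·0.500 - (-2)·-1.133 - (-4)·0.333) / (-12) = 0.953
  x3 = (-9 - (4)·0.500 - (-3)·2.417 - (-4)·0.333) / (15) = -0.161
  x4 = (2 - (3)·0.500 - (-4)·2.417 - (-1)·-1.133) / (12) = 0.753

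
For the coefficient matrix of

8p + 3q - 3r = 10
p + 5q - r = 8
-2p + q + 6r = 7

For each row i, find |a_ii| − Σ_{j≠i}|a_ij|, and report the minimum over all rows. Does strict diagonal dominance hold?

row 1: |8| − (3+3) = 2
row 2: |5| − (1+1) = 3
row 3: |6| − (2+1) = 3
minimum over rows = 2 → strictly diagonally dominant (convergence guaranteed)

2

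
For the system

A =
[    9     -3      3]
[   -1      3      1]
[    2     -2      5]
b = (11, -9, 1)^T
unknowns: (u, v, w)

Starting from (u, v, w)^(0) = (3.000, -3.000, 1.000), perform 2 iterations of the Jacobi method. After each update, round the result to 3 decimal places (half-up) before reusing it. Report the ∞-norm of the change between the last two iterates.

Iteration 1:
  u = (11 - (-3)·-3.000 - (3)·1.000) / (9) = -0.111
  v = (-9 - (-1)·3.000 - (1)·1.000) / (3) = -2.333
  w = (1 - (2)·3.000 - (-2)·-3.000) / (5) = -2.200
Iteration 2:
  u = (11 - (-3)·-2.333 - (3)·-2.200) / (9) = 1.178
  v = (-9 - (-1)·-0.111 - (1)·-2.200) / (3) = -2.304
  w = (1 - (2)·-0.111 - (-2)·-2.333) / (5) = -0.689
Change: (1.289, 0.029, 1.511) → max |·| = 1.511

1.511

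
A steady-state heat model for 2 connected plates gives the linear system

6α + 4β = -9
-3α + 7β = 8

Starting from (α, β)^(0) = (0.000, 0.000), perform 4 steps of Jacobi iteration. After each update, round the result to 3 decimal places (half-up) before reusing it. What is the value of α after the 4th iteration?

-1.615

Iteration 1:
  α = (-9 - (4)·0.000) / (6) = -1.500
  β = (8 - (-3)·0.000) / (7) = 1.143
Iteration 2:
  α = (-9 - (4)·1.143) / (6) = -2.262
  β = (8 - (-3)·-1.500) / (7) = 0.500
Iteration 3:
  α = (-9 - (4)·0.500) / (6) = -1.833
  β = (8 - (-3)·-2.262) / (7) = 0.173
Iteration 4:
  α = (-9 - (4)·0.173) / (6) = -1.615
  β = (8 - (-3)·-1.833) / (7) = 0.357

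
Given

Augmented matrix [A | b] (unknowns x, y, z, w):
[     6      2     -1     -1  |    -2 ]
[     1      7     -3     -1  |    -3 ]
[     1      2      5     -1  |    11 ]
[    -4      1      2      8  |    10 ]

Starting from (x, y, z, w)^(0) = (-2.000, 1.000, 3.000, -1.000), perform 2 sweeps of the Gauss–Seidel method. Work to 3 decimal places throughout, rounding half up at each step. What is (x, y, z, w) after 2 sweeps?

Iteration 1:
  x = (-2 - (2)·1.000 - (-1)·3.000 - (-1)·-1.000) / (6) = -0.333
  y = (-3 - (1)·-0.333 - (-3)·3.000 - (-1)·-1.000) / (7) = 0.762
  z = (11 - (1)·-0.333 - (2)·0.762 - (-1)·-1.000) / (5) = 1.762
  w = (10 - (-4)·-0.333 - (1)·0.762 - (2)·1.762) / (8) = 0.548
Iteration 2:
  x = (-2 - (2)·0.762 - (-1)·1.762 - (-1)·0.548) / (6) = -0.202
  y = (-3 - (1)·-0.202 - (-3)·1.762 - (-1)·0.548) / (7) = 0.434
  z = (11 - (1)·-0.202 - (2)·0.434 - (-1)·0.548) / (5) = 2.176
  w = (10 - (-4)·-0.202 - (1)·0.434 - (2)·2.176) / (8) = 0.551

(-0.202, 0.434, 2.176, 0.551)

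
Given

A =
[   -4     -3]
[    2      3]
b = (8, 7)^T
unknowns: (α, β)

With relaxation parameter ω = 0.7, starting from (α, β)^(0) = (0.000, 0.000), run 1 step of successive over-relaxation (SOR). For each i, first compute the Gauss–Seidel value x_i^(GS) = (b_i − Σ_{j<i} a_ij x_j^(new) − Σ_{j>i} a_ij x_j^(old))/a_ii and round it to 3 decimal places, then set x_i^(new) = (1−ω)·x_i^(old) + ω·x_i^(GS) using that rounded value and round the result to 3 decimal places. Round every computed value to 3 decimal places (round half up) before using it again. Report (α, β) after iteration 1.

Iteration 1:
  α: GS value = (8 - (-3)·0.000) / (-4) = -2.000;  α ← (1−ω)·0.000 + ω·-2.000 = -1.400
  β: GS value = (7 - (2)·-1.400) / (3) = 3.267;  β ← (1−ω)·0.000 + ω·3.267 = 2.287

(-1.400, 2.287)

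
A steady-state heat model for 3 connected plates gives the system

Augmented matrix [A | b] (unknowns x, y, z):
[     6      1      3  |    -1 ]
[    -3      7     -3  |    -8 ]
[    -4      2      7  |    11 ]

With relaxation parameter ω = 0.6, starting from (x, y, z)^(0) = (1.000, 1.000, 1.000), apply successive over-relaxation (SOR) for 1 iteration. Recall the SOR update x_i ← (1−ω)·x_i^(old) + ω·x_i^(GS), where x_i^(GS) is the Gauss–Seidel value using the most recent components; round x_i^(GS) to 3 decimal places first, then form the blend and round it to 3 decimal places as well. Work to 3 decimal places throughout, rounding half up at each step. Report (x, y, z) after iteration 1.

Iteration 1:
  x: GS value = (-1 - (1)·1.000 - (3)·1.000) / (6) = -0.833;  x ← (1−ω)·1.000 + ω·-0.833 = -0.100
  y: GS value = (-8 - (-3)·-0.100 - (-3)·1.000) / (7) = -0.757;  y ← (1−ω)·1.000 + ω·-0.757 = -0.054
  z: GS value = (11 - (-4)·-0.100 - (2)·-0.054) / (7) = 1.530;  z ← (1−ω)·1.000 + ω·1.530 = 1.318

(-0.100, -0.054, 1.318)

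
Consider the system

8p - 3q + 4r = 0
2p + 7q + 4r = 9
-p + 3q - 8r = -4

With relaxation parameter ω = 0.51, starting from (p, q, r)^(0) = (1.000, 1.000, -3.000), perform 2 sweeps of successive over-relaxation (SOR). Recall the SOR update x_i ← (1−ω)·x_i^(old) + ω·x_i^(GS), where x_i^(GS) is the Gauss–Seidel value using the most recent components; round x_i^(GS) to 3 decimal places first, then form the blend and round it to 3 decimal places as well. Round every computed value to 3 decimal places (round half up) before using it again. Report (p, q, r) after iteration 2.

(1.300, 1.633, 0.014)

Iteration 1:
  p: GS value = (0 - (-3)·1.000 - (4)·-3.000) / (8) = 1.875;  p ← (1−ω)·1.000 + ω·1.875 = 1.446
  q: GS value = (9 - (2)·1.446 - (4)·-3.000) / (7) = 2.587;  q ← (1−ω)·1.000 + ω·2.587 = 1.809
  r: GS value = (-4 - (-1)·1.446 - (3)·1.809) / (-8) = 0.998;  r ← (1−ω)·-3.000 + ω·0.998 = -0.961
Iteration 2:
  p: GS value = (0 - (-3)·1.809 - (4)·-0.961) / (8) = 1.159;  p ← (1−ω)·1.446 + ω·1.159 = 1.300
  q: GS value = (9 - (2)·1.300 - (4)·-0.961) / (7) = 1.463;  q ← (1−ω)·1.809 + ω·1.463 = 1.633
  r: GS value = (-4 - (-1)·1.300 - (3)·1.633) / (-8) = 0.950;  r ← (1−ω)·-0.961 + ω·0.950 = 0.014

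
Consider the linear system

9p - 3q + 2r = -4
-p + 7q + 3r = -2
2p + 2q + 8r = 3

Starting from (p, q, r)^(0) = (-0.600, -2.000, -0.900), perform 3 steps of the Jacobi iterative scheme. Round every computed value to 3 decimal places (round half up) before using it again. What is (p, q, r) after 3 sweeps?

Iteration 1:
  p = (-4 - (-3)·-2.000 - (2)·-0.900) / (9) = -0.911
  q = (-2 - (-1)·-0.600 - (3)·-0.900) / (7) = 0.014
  r = (3 - (2)·-0.600 - (2)·-2.000) / (8) = 1.025
Iteration 2:
  p = (-4 - (-3)·0.014 - (2)·1.025) / (9) = -0.668
  q = (-2 - (-1)·-0.911 - (3)·1.025) / (7) = -0.855
  r = (3 - (2)·-0.911 - (2)·0.014) / (8) = 0.599
Iteration 3:
  p = (-4 - (-3)·-0.855 - (2)·0.599) / (9) = -0.863
  q = (-2 - (-1)·-0.668 - (3)·0.599) / (7) = -0.638
  r = (3 - (2)·-0.668 - (2)·-0.855) / (8) = 0.756

(-0.863, -0.638, 0.756)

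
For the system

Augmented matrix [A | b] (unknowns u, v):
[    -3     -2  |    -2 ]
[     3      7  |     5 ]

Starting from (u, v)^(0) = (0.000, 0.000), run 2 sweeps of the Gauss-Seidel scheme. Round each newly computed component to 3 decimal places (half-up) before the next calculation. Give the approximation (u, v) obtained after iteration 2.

Iteration 1:
  u = (-2 - (-2)·0.000) / (-3) = 0.667
  v = (5 - (3)·0.667) / (7) = 0.428
Iteration 2:
  u = (-2 - (-2)·0.428) / (-3) = 0.381
  v = (5 - (3)·0.381) / (7) = 0.551

(0.381, 0.551)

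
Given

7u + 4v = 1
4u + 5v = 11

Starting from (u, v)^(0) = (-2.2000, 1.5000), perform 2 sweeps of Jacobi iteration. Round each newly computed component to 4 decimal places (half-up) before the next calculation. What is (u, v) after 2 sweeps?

(-2.1200, 2.7714)

Iteration 1:
  u = (1 - (4)·1.5000) / (7) = -0.7143
  v = (11 - (4)·-2.2000) / (5) = 3.9600
Iteration 2:
  u = (1 - (4)·3.9600) / (7) = -2.1200
  v = (11 - (4)·-0.7143) / (5) = 2.7714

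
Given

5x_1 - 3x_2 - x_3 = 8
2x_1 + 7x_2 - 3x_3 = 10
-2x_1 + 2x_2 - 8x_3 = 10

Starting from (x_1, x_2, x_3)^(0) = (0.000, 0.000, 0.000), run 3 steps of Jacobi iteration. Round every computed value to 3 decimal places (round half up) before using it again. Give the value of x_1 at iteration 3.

Iteration 1:
  x_1 = (8 - (-3)·0.000 - (-1)·0.000) / (5) = 1.600
  x_2 = (10 - (2)·0.000 - (-3)·0.000) / (7) = 1.429
  x_3 = (10 - (-2)·0.000 - (2)·0.000) / (-8) = -1.250
Iteration 2:
  x_1 = (8 - (-3)·1.429 - (-1)·-1.250) / (5) = 2.207
  x_2 = (10 - (2)·1.600 - (-3)·-1.250) / (7) = 0.436
  x_3 = (10 - (-2)·1.600 - (2)·1.429) / (-8) = -1.293
Iteration 3:
  x_1 = (8 - (-3)·0.436 - (-1)·-1.293) / (5) = 1.603
  x_2 = (10 - (2)·2.207 - (-3)·-1.293) / (7) = 0.244
  x_3 = (10 - (-2)·2.207 - (2)·0.436) / (-8) = -1.693

1.603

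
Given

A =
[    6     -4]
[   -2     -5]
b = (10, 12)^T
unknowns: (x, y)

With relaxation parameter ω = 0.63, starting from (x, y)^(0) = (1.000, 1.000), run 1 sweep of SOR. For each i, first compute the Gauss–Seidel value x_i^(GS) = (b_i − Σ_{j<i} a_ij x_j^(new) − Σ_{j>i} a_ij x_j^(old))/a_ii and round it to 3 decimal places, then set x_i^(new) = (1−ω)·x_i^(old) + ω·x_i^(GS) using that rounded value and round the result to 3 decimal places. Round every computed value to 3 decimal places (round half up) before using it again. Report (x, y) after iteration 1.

(1.840, -1.606)

Iteration 1:
  x: GS value = (10 - (-4)·1.000) / (6) = 2.333;  x ← (1−ω)·1.000 + ω·2.333 = 1.840
  y: GS value = (12 - (-2)·1.840) / (-5) = -3.136;  y ← (1−ω)·1.000 + ω·-3.136 = -1.606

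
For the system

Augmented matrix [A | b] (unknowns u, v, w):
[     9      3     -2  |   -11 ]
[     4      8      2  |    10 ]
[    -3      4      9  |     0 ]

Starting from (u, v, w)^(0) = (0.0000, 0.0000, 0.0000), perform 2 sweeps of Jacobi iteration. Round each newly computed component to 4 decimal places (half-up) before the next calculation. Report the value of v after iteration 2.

Iteration 1:
  u = (-11 - (3)·0.0000 - (-2)·0.0000) / (9) = -1.2222
  v = (10 - (4)·0.0000 - (2)·0.0000) / (8) = 1.2500
  w = (0 - (-3)·0.0000 - (4)·0.0000) / (9) = 0.0000
Iteration 2:
  u = (-11 - (3)·1.2500 - (-2)·0.0000) / (9) = -1.6389
  v = (10 - (4)·-1.2222 - (2)·0.0000) / (8) = 1.8611
  w = (0 - (-3)·-1.2222 - (4)·1.2500) / (9) = -0.9630

1.8611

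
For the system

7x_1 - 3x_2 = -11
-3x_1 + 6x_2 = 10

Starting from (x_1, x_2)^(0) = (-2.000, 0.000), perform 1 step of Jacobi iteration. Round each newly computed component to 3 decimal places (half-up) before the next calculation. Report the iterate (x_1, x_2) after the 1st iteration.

(-1.571, 0.667)

Iteration 1:
  x_1 = (-11 - (-3)·0.000) / (7) = -1.571
  x_2 = (10 - (-3)·-2.000) / (6) = 0.667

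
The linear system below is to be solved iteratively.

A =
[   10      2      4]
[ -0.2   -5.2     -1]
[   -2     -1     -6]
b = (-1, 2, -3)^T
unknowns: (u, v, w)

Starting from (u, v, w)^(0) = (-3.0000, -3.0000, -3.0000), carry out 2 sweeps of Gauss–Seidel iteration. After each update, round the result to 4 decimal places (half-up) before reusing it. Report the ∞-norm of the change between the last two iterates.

Iteration 1:
  u = (-1 - (2)·-3.0000 - (4)·-3.0000) / (10) = 1.7000
  v = (2 - (-0.2)·1.7000 - (-1)·-3.0000) / (-5.2) = 0.1269
  w = (-3 - (-2)·1.7000 - (-1)·0.1269) / (-6) = -0.0878
Iteration 2:
  u = (-1 - (2)·0.1269 - (4)·-0.0878) / (10) = -0.0903
  v = (2 - (-0.2)·-0.0903 - (-1)·-0.0878) / (-5.2) = -0.3643
  w = (-3 - (-2)·-0.0903 - (-1)·-0.3643) / (-6) = 0.5908
Change: (-1.7903, -0.4912, 0.6786) → max |·| = 1.7903

1.7903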